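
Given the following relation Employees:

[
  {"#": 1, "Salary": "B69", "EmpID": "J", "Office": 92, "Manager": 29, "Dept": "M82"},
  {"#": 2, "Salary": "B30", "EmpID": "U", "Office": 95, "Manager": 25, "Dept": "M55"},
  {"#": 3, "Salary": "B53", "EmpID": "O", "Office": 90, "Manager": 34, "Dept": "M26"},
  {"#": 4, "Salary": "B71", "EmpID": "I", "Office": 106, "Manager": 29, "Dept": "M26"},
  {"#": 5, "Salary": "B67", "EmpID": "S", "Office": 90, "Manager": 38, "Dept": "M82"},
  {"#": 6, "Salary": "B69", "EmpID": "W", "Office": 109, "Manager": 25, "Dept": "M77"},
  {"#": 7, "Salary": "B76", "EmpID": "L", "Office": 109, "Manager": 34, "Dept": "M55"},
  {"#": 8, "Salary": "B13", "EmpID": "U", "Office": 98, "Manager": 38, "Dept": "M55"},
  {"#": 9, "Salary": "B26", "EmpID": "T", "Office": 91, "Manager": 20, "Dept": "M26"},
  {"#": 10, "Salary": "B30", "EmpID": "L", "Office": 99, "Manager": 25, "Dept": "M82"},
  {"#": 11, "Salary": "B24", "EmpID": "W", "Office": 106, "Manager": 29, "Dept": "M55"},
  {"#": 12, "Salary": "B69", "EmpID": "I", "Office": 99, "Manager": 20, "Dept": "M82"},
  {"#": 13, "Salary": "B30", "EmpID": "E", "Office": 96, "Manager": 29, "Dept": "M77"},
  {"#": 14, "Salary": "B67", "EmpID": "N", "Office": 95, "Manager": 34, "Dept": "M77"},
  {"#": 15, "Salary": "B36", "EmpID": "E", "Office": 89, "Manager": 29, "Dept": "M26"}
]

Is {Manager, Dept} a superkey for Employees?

No

Rows 4 and 15 have the same {Manager, Dept} value (Manager=29, Dept=M26) but are distinct tuples, so {Manager, Dept} does not determine every attribute — not a superkey.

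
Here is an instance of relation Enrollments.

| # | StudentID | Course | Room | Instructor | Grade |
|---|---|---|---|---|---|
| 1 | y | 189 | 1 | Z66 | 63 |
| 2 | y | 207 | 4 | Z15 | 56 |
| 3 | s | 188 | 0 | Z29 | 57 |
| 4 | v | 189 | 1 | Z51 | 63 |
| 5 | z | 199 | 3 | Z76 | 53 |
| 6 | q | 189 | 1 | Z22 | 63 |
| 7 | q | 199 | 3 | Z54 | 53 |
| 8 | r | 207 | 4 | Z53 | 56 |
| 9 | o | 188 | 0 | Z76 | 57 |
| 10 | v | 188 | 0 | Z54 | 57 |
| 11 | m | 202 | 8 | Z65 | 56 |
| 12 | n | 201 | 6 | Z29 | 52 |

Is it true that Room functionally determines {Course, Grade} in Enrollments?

Yes

Room=1: rows 1, 4, 6 → {Course,Grade} = (189, 63), (189, 63), (189, 63) ✓
Room=4: rows 2, 8 → {Course,Grade} = (207, 56), (207, 56) ✓
Room=0: rows 3, 9, 10 → {Course,Grade} = (188, 57), (188, 57), (188, 57) ✓
Room=3: rows 5, 7 → {Course,Grade} = (199, 53), (199, 53) ✓
Room=8: row 11 → {Course,Grade} = (202, 56) ✓
Room=6: row 12 → {Course,Grade} = (201, 52) ✓
Every Room value is associated with a single {Course, Grade} value, so Room -> {Course, Grade} holds.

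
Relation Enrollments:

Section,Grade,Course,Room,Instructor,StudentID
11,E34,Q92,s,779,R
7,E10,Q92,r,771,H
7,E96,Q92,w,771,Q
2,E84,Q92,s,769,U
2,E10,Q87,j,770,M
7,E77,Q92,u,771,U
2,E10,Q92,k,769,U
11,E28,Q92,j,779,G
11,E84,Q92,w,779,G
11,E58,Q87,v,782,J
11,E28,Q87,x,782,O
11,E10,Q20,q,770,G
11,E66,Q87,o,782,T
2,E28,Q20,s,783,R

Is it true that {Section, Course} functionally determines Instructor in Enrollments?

(Section=11, Course=Q92): 3 rows → Instructor = 779, 779, 779 ✓
(Section=7, Course=Q92): 3 rows → Instructor = 771, 771, 771 ✓
(Section=2, Course=Q92): 2 rows → Instructor = 769, 769 ✓
(Section=2, Course=Q87): 1 row → Instructor = 770 ✓
(Section=11, Course=Q87): 3 rows → Instructor = 782, 782, 782 ✓
(Section=11, Course=Q20): 1 row → Instructor = 770 ✓
(Section=2, Course=Q20): 1 row → Instructor = 783 ✓
Every {Section, Course} value is associated with a single Instructor value, so {Section, Course} → Instructor holds.

Yes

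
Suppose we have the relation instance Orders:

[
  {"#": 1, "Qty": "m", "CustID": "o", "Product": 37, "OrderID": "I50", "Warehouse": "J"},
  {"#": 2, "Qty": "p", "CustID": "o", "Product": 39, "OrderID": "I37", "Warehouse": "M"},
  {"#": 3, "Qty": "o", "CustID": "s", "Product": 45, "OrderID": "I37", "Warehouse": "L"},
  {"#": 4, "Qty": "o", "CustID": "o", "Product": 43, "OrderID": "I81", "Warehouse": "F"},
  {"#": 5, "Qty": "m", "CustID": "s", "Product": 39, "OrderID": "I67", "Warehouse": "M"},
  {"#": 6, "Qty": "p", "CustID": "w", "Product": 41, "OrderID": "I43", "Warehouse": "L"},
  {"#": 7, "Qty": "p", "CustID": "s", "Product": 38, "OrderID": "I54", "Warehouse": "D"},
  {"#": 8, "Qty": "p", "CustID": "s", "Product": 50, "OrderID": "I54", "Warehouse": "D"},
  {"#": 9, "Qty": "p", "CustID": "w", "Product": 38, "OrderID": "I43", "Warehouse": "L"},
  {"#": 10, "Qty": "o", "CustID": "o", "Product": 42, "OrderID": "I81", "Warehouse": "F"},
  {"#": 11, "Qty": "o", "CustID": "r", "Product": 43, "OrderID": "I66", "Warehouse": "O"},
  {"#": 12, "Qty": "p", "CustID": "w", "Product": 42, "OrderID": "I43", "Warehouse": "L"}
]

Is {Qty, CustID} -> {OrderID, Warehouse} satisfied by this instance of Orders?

(Qty=m, CustID=o): row 1 → {OrderID,Warehouse} = (I50, J) ✓
(Qty=p, CustID=o): row 2 → {OrderID,Warehouse} = (I37, M) ✓
(Qty=o, CustID=s): row 3 → {OrderID,Warehouse} = (I37, L) ✓
(Qty=o, CustID=o): rows 4, 10 → {OrderID,Warehouse} = (I81, F), (I81, F) ✓
(Qty=m, CustID=s): row 5 → {OrderID,Warehouse} = (I67, M) ✓
(Qty=p, CustID=w): rows 6, 9, 12 → {OrderID,Warehouse} = (I43, L), (I43, L), (I43, L) ✓
(Qty=p, CustID=s): rows 7, 8 → {OrderID,Warehouse} = (I54, D), (I54, D) ✓
(Qty=o, CustID=r): row 11 → {OrderID,Warehouse} = (I66, O) ✓
Every {Qty, CustID} value is associated with a single {OrderID, Warehouse} value, so {Qty, CustID} -> {OrderID, Warehouse} holds.

Yes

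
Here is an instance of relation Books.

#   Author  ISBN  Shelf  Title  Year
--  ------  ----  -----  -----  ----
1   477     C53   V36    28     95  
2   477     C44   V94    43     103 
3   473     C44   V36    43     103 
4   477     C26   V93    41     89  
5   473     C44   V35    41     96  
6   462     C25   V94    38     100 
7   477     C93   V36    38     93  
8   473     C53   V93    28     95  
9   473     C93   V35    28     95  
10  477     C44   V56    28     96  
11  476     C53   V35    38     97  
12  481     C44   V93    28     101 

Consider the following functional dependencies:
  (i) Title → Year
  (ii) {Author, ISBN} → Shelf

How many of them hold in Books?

(i) Title → Year: Title=28: rows 1, 8, 9, 10, 12 → Year takes values {95, 96, 101} — violation; Title=41: rows 4, 5 → Year takes values {89, 96} — violation; Title=38: rows 6, 7, 11 → Year takes values {100, 93, 97} — violation — fails.
(ii) {Author, ISBN} → Shelf: (Author=477, ISBN=C44): rows 2, 10 → Shelf takes values {V94, V56} — violation; (Author=473, ISBN=C44): rows 3, 5 → Shelf takes values {V36, V35} — violation — fails.
None of the 2 dependencies hold.

0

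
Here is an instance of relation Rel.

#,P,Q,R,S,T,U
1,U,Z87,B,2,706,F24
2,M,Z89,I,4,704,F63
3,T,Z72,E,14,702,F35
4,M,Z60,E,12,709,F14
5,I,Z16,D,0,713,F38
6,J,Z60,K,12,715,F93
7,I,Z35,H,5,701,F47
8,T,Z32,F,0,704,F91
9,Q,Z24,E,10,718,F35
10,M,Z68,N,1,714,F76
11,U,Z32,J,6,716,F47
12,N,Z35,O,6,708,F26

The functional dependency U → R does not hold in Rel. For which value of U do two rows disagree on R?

U=F24: row 1 → R = B ✓
U=F63: row 2 → R = I ✓
U=F35: rows 3, 9 → R = E, E ✓
U=F14: row 4 → R = E ✓
U=F38: row 5 → R = D ✓
U=F93: row 6 → R = K ✓
U=F47: rows 7, 11 → R takes values {H, J} — violation
U=F91: row 8 → R = F ✓
U=F76: row 10 → R = N ✓
U=F26: row 12 → R = O ✓
The only U value with inconsistent R is U=F47.

F47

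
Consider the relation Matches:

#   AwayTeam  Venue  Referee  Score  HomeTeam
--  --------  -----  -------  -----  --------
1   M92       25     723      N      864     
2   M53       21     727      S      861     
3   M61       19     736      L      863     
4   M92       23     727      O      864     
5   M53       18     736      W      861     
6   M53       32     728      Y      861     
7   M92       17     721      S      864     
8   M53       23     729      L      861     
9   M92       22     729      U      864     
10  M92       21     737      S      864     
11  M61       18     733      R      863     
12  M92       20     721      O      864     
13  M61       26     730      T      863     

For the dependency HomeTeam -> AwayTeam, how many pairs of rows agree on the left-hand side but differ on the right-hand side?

HomeTeam=864: all 6 rows agree on AwayTeam — 0 pairs.
HomeTeam=861: all 4 rows agree on AwayTeam — 0 pairs.
HomeTeam=863: all 3 rows agree on AwayTeam — 0 pairs.

0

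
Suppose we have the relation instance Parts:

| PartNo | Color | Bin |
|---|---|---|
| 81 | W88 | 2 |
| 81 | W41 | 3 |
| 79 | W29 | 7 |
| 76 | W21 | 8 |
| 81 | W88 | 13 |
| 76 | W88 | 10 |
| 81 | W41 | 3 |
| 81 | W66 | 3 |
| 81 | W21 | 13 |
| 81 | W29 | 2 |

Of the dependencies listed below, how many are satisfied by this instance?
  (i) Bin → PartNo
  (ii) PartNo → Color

1

(i) Bin → PartNo: every LHS value maps to a single RHS value — holds.
(ii) PartNo → Color: PartNo=81: 7 rows → Color takes values {W88, W41, W66, W21, W29} — violation; PartNo=76: 2 rows → Color takes values {W21, W88} — violation — fails.
1 of the 2 dependencies holds.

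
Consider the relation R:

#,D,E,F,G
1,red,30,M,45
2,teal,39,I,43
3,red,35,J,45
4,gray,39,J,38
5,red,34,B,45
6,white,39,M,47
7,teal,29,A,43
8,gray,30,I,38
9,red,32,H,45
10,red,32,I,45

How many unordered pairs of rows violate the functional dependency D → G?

0

D=red: all 5 rows agree on G — 0 pairs.
D=teal: all 2 rows agree on G — 0 pairs.
D=gray: all 2 rows agree on G — 0 pairs.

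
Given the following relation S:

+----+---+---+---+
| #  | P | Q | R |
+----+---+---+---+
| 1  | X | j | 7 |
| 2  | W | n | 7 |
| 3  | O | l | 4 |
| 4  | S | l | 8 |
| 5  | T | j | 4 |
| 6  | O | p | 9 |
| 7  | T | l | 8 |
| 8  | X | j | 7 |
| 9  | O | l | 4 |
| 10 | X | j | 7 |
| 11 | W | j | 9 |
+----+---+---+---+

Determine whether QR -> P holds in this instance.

(Q=j, R=7): rows 1, 8, 10 → P = X, X, X ✓
(Q=n, R=7): row 2 → P = W ✓
(Q=l, R=4): rows 3, 9 → P = O, O ✓
(Q=l, R=8): rows 4, 7 → P takes values {S, T} — violation
(Q=j, R=4): row 5 → P = T ✓
(Q=p, R=9): row 6 → P = O ✓
(Q=j, R=9): row 11 → P = W ✓
Two rows agree on QR but differ on P, so QR -> P does not hold.

No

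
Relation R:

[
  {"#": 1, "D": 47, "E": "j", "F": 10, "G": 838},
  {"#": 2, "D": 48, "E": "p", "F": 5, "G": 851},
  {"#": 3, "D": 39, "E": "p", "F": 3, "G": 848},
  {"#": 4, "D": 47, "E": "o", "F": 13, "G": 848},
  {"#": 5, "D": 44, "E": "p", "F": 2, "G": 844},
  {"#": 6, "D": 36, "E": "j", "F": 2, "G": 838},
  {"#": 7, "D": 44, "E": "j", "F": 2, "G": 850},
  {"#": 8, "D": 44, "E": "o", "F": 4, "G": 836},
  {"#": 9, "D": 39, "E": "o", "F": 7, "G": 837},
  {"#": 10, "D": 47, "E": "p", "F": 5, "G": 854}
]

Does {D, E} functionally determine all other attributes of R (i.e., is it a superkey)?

Yes

All 10 rows have distinct {D, E} values, so {D, E} → (all attributes) holds and {D, E} is a superkey.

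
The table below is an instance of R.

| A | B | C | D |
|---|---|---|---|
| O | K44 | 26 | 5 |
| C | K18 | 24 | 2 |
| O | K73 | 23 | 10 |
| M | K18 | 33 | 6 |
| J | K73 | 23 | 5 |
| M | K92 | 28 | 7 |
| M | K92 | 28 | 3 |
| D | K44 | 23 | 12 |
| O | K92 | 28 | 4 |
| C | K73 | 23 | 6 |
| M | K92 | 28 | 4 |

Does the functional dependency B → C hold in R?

B=K44: 2 rows → C takes values {26, 23} — violation
B=K18: 2 rows → C takes values {24, 33} — violation
B=K73: 3 rows → C = 23, 23, 23 ✓
B=K92: 4 rows → C = 28, 28, 28, 28 ✓
Two rows agree on B but differ on C, so B → C does not hold.

No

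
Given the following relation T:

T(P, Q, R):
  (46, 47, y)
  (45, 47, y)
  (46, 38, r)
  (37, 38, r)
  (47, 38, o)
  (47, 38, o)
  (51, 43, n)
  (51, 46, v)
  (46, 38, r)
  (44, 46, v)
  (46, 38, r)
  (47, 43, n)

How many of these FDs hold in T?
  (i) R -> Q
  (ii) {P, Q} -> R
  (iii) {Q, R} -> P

(i) R -> Q: every LHS value maps to a single RHS value — holds.
(ii) {P, Q} -> R: every LHS value maps to a single RHS value — holds.
(iii) {Q, R} -> P: (Q=47, R=y): 2 rows → P takes values {46, 45} — violation; (Q=38, R=r): 4 rows → P takes values {46, 37} — violation; (Q=43, R=n): 2 rows → P takes values {51, 47} — violation; (Q=46, R=v): 2 rows → P takes values {51, 44} — violation — fails.
2 of the 3 dependencies hold.

2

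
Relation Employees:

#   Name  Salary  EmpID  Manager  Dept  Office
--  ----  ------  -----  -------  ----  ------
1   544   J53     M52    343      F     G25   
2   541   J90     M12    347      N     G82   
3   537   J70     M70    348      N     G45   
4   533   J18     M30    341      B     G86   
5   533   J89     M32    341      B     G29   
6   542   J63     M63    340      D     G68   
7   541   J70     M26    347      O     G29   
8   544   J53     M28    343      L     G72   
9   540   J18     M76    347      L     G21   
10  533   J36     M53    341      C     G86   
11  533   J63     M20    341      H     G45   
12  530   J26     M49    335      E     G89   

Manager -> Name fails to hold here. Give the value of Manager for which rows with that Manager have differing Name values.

Manager=343: rows 1, 8 → Name = 544, 544 ✓
Manager=347: rows 2, 7, 9 → Name takes values {541, 540} — violation
Manager=348: row 3 → Name = 537 ✓
Manager=341: rows 4, 5, 10, 11 → Name = 533, 533, 533, 533 ✓
Manager=340: row 6 → Name = 542 ✓
Manager=335: row 12 → Name = 530 ✓
The only Manager value with inconsistent Name is Manager=347.

347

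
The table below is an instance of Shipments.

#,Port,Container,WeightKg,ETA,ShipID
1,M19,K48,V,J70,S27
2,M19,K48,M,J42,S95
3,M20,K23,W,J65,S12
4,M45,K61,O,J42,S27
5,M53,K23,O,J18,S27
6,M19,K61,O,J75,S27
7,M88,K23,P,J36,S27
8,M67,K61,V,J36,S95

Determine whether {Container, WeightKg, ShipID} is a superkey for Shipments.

No

Rows 4 and 6 have the same {Container, WeightKg, ShipID} value (Container=K61, WeightKg=O, ShipID=S27) but are distinct tuples, so {Container, WeightKg, ShipID} does not determine every attribute — not a superkey.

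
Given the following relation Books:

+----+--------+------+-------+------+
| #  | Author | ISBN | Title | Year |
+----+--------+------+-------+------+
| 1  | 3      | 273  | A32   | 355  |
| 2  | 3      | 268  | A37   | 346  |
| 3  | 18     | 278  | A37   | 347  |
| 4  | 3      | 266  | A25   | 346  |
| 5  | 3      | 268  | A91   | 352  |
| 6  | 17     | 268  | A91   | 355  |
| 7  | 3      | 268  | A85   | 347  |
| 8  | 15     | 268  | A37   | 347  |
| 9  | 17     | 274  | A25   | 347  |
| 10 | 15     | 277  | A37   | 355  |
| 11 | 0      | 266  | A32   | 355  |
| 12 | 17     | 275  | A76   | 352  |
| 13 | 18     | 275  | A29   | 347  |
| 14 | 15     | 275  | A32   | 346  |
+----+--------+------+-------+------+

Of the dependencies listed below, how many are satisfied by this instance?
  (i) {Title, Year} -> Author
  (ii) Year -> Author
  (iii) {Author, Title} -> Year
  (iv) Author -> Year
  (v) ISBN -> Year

(i) {Title, Year} -> Author: (Title=A32, Year=355): rows 1, 11 → Author takes values {3, 0} — violation; (Title=A37, Year=347): rows 3, 8 → Author takes values {18, 15} — violation — fails.
(ii) Year -> Author: Year=355: rows 1, 6, 10, 11 → Author takes values {3, 17, 15, 0} — violation; Year=346: rows 2, 4, 14 → Author takes values {3, 15} — violation; Year=347: rows 3, 7, 8, 9, 13 → Author takes values {18, 3, 15, 17} — violation; Year=352: rows 5, 12 → Author takes values {3, 17} — violation — fails.
(iii) {Author, Title} -> Year: (Author=15, Title=A37): rows 8, 10 → Year takes values {347, 355} — violation — fails.
(iv) Author -> Year: Author=3: rows 1, 2, 4, 5, 7 → Year takes values {355, 346, 352, 347} — violation; Author=17: rows 6, 9, 12 → Year takes values {355, 347, 352} — violation; Author=15: rows 8, 10, 14 → Year takes values {347, 355, 346} — violation — fails.
(v) ISBN -> Year: ISBN=268: rows 2, 5, 6, 7, 8 → Year takes values {346, 352, 355, 347} — violation; ISBN=266: rows 4, 11 → Year takes values {346, 355} — violation; ISBN=275: rows 12, 13, 14 → Year takes values {352, 347, 346} — violation — fails.
None of the 5 dependencies hold.

0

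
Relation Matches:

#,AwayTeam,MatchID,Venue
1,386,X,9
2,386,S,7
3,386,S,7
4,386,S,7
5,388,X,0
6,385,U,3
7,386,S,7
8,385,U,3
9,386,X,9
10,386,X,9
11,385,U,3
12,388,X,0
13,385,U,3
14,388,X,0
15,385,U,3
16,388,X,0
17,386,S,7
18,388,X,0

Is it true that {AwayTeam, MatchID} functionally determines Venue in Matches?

Yes

(AwayTeam=386, MatchID=X): rows 1, 9, 10 → Venue = 9, 9, 9 ✓
(AwayTeam=386, MatchID=S): rows 2, 3, 4, 7, 17 → Venue = 7, 7, 7, 7, 7 ✓
(AwayTeam=388, MatchID=X): rows 5, 12, 14, 16, 18 → Venue = 0, 0, 0, 0, 0 ✓
(AwayTeam=385, MatchID=U): rows 6, 8, 11, 13, 15 → Venue = 3, 3, 3, 3, 3 ✓
Every {AwayTeam, MatchID} value is associated with a single Venue value, so {AwayTeam, MatchID} -> Venue holds.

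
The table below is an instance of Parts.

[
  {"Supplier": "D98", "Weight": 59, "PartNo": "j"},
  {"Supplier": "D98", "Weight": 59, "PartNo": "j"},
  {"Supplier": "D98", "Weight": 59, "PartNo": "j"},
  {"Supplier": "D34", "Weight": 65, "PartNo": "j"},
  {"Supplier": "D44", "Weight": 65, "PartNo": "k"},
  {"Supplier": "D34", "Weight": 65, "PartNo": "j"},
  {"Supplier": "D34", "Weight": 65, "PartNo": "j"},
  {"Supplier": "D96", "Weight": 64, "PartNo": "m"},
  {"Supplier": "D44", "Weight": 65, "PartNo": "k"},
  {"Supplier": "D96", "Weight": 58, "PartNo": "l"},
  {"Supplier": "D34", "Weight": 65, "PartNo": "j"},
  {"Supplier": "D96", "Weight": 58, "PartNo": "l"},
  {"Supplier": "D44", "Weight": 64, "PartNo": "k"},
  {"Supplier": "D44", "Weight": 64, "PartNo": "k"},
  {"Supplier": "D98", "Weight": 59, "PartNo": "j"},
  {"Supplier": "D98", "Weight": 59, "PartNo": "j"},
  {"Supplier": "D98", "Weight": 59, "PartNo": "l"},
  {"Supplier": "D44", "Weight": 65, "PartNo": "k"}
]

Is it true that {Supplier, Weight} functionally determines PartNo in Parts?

(Supplier=D98, Weight=59): 6 rows → PartNo takes values {j, l} — violation
(Supplier=D34, Weight=65): 4 rows → PartNo = j, j, j, j ✓
(Supplier=D44, Weight=65): 3 rows → PartNo = k, k, k ✓
(Supplier=D96, Weight=64): 1 row → PartNo = m ✓
(Supplier=D96, Weight=58): 2 rows → PartNo = l, l ✓
(Supplier=D44, Weight=64): 2 rows → PartNo = k, k ✓
Two rows agree on {Supplier, Weight} but differ on PartNo, so {Supplier, Weight} -> PartNo does not hold.

No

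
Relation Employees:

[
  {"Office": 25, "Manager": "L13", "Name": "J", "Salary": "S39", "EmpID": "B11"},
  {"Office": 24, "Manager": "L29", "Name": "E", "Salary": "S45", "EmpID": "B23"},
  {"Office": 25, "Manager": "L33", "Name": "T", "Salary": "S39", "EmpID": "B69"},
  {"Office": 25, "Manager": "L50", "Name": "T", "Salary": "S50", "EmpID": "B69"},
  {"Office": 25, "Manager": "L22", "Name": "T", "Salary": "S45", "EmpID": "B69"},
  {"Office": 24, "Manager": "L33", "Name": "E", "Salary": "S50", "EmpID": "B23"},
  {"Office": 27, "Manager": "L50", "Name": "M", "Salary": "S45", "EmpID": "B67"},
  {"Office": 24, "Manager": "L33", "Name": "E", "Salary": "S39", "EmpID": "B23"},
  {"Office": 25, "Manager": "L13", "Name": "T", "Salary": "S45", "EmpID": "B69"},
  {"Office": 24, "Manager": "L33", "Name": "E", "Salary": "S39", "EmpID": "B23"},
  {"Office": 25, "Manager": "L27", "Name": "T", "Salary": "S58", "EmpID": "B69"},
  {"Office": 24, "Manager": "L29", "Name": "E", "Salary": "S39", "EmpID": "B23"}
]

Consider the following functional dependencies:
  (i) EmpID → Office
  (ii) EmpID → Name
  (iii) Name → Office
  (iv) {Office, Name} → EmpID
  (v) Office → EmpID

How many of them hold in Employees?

(i) EmpID → Office: every LHS value maps to a single RHS value — holds.
(ii) EmpID → Name: every LHS value maps to a single RHS value — holds.
(iii) Name → Office: every LHS value maps to a single RHS value — holds.
(iv) {Office, Name} → EmpID: every LHS value maps to a single RHS value — holds.
(v) Office → EmpID: Office=25: 6 rows → EmpID takes values {B11, B69} — violation — fails.
4 of the 5 dependencies hold.

4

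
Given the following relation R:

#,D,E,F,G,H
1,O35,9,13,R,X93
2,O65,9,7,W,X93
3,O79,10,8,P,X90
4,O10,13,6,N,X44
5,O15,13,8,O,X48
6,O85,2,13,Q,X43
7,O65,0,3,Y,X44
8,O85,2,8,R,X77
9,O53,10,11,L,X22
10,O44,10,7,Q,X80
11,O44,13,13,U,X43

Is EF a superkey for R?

Yes

All 11 rows have distinct EF values, so EF → (all attributes) holds and EF is a superkey.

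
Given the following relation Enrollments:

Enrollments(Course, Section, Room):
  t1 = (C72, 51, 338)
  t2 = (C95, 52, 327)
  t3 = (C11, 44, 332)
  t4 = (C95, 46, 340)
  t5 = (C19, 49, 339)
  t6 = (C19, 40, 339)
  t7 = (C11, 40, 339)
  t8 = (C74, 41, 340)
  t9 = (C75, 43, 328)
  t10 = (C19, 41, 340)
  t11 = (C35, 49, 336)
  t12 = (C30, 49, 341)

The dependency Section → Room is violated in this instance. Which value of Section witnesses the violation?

Section=51: row 1 → Room = 338 ✓
Section=52: row 2 → Room = 327 ✓
Section=44: row 3 → Room = 332 ✓
Section=46: row 4 → Room = 340 ✓
Section=49: rows 5, 11, 12 → Room takes values {339, 336, 341} — violation
Section=40: rows 6, 7 → Room = 339, 339 ✓
Section=41: rows 8, 10 → Room = 340, 340 ✓
Section=43: row 9 → Room = 328 ✓
The only Section value with inconsistent Room is Section=49.

49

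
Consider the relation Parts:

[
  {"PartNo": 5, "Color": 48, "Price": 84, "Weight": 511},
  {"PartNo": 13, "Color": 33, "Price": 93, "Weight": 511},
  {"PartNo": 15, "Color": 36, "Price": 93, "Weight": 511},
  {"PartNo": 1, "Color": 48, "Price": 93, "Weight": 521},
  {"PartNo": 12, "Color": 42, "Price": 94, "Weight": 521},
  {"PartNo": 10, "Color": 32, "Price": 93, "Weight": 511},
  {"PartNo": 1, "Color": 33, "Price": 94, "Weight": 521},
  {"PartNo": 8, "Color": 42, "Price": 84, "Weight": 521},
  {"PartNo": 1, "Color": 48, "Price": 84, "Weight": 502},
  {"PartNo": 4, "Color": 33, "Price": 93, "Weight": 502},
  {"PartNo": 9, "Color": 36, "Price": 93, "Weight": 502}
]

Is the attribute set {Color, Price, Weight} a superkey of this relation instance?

All 11 rows have distinct {Color, Price, Weight} values, so {Color, Price, Weight} → (all attributes) holds and {Color, Price, Weight} is a superkey.

Yes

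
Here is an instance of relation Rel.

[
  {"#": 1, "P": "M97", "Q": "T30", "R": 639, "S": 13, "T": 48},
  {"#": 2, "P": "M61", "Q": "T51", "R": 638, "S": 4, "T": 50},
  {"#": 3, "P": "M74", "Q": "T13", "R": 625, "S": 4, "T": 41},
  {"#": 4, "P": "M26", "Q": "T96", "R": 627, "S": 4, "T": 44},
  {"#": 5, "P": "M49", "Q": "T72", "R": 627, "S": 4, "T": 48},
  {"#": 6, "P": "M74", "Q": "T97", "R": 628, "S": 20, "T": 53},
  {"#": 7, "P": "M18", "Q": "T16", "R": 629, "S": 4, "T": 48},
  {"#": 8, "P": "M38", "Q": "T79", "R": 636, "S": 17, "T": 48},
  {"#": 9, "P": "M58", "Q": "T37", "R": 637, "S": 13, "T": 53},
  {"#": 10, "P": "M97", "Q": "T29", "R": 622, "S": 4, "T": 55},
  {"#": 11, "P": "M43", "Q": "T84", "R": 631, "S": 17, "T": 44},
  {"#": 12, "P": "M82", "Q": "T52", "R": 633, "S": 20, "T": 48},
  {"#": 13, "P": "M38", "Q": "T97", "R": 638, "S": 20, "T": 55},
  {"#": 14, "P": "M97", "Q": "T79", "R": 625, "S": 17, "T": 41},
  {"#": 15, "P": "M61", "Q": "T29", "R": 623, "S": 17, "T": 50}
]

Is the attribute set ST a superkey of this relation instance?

Rows 5 and 7 have the same ST value (S=4, T=48) but are distinct tuples, so ST does not determine every attribute — not a superkey.

No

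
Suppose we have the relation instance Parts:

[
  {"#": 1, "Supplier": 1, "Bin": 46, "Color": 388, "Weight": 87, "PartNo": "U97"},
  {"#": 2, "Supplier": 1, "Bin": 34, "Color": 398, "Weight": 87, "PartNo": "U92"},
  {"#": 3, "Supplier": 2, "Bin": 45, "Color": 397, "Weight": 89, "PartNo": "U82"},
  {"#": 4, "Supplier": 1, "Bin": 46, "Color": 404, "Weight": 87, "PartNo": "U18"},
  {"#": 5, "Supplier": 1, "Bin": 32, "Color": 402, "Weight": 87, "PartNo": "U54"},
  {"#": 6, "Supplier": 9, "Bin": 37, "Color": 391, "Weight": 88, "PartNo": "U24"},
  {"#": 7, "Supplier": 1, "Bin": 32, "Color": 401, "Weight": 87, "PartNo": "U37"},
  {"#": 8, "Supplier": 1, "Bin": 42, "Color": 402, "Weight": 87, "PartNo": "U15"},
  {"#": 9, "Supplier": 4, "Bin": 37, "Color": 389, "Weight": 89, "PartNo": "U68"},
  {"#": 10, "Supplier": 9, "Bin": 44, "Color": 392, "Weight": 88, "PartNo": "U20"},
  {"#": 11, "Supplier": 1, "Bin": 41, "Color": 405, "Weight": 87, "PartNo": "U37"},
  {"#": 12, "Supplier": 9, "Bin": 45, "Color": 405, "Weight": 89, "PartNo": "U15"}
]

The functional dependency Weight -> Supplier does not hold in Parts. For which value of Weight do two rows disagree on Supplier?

89

Weight=87: rows 1, 2, 4, 5, 7, 8, 11 → Supplier = 1, 1, 1, 1, 1, 1, 1 ✓
Weight=89: rows 3, 9, 12 → Supplier takes values {2, 4, 9} — violation
Weight=88: rows 6, 10 → Supplier = 9, 9 ✓
The only Weight value with inconsistent Supplier is Weight=89.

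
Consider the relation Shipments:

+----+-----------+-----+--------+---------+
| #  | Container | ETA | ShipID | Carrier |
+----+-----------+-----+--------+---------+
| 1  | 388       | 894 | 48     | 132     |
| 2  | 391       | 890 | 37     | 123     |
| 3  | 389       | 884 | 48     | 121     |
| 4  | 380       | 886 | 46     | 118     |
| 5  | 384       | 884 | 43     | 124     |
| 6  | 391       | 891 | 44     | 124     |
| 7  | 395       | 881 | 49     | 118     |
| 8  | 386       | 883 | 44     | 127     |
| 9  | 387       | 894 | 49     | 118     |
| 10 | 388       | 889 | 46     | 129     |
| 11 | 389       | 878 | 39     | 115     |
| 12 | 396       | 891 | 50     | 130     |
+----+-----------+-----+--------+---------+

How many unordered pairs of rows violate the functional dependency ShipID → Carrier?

ShipID=48: violating pairs (1,3) — 1 pair.
ShipID=46: violating pairs (4,10) — 1 pair.
ShipID=44: violating pairs (6,8) — 1 pair.
ShipID=49: all 2 rows agree on Carrier — 0 pairs.

3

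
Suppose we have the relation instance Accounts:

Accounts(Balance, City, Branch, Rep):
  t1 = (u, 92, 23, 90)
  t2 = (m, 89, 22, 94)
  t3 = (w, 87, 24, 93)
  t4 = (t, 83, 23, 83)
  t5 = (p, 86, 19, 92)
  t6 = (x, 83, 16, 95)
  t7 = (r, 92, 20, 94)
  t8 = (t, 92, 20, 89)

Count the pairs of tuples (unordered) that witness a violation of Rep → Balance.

1

Rep=94: violating pairs (2,7) — 1 pair.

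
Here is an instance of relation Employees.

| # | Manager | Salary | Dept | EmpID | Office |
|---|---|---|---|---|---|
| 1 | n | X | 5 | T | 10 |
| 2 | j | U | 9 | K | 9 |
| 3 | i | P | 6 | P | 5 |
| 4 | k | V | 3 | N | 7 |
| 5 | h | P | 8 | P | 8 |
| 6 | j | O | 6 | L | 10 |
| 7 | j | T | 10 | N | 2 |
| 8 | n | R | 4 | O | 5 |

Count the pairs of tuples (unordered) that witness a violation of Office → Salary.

Office=10: violating pairs (1,6) — 1 pair.
Office=5: violating pairs (3,8) — 1 pair.

2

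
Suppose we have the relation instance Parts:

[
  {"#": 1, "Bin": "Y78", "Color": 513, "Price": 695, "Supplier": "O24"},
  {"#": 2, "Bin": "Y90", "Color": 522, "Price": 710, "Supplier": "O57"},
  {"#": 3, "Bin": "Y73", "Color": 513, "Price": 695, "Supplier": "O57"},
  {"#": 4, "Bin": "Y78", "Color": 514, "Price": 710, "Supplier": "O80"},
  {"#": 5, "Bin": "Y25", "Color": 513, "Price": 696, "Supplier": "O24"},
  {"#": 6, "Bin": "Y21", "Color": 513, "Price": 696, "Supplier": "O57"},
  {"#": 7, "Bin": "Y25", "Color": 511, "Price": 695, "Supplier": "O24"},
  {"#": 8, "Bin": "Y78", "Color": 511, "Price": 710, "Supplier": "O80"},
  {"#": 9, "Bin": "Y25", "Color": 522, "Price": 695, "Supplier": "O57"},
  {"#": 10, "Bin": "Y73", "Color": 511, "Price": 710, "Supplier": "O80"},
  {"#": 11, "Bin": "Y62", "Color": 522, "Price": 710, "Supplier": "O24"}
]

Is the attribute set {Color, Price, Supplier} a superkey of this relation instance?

No

Rows 8 and 10 have the same {Color, Price, Supplier} value (Color=511, Price=710, Supplier=O80) but are distinct tuples, so {Color, Price, Supplier} does not determine every attribute — not a superkey.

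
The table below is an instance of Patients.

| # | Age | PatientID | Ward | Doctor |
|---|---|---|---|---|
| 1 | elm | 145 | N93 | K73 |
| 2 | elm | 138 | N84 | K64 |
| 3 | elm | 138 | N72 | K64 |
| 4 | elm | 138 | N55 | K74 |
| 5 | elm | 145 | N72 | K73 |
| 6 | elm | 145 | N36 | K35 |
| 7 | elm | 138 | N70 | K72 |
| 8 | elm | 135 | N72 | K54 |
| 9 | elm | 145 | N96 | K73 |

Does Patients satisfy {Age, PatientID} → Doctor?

No

(Age=elm, PatientID=145): rows 1, 5, 6, 9 → Doctor takes values {K73, K35} — violation
(Age=elm, PatientID=138): rows 2, 3, 4, 7 → Doctor takes values {K64, K74, K72} — violation
(Age=elm, PatientID=135): row 8 → Doctor = K54 ✓
Two rows agree on {Age, PatientID} but differ on Doctor, so {Age, PatientID} → Doctor does not hold.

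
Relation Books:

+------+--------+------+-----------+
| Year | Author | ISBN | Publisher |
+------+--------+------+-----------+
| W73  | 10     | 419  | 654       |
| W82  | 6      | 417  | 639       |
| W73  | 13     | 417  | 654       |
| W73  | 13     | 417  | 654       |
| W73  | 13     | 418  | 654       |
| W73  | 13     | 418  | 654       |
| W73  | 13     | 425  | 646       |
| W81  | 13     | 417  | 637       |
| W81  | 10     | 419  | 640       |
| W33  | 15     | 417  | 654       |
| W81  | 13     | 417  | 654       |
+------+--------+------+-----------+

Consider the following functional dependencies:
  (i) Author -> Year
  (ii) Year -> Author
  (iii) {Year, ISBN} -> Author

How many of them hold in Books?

(i) Author -> Year: Author=10: 2 rows → Year takes values {W73, W81} — violation; Author=13: 7 rows → Year takes values {W73, W81} — violation — fails.
(ii) Year -> Author: Year=W73: 6 rows → Author takes values {10, 13} — violation; Year=W81: 3 rows → Author takes values {13, 10} — violation — fails.
(iii) {Year, ISBN} -> Author: every LHS value maps to a single RHS value — holds.
1 of the 3 dependencies holds.

1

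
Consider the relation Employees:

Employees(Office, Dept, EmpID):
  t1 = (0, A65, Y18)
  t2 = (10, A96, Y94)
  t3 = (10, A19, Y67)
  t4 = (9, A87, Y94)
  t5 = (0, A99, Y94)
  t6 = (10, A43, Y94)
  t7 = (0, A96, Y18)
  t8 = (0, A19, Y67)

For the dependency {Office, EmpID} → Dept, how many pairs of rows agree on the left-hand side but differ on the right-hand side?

2

(Office=0, EmpID=Y18): violating pairs (1,7) — 1 pair.
(Office=10, EmpID=Y94): violating pairs (2,6) — 1 pair.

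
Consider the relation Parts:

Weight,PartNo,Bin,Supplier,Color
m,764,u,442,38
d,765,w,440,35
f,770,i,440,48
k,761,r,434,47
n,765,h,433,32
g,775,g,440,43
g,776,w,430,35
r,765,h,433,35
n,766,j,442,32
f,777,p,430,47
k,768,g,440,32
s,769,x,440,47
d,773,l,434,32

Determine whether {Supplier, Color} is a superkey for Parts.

Yes

All 13 rows have distinct {Supplier, Color} values, so {Supplier, Color} → (all attributes) holds and {Supplier, Color} is a superkey.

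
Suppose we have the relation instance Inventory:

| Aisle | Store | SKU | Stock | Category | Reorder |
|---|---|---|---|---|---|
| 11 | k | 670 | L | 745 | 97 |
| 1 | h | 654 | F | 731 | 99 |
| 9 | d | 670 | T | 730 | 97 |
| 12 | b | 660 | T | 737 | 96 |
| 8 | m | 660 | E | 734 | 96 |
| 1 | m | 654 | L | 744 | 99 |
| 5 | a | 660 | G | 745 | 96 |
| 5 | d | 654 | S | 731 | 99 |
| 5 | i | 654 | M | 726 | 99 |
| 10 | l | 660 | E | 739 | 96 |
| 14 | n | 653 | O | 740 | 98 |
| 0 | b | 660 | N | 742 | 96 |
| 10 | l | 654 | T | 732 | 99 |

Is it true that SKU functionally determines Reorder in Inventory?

SKU=670: 2 rows → Reorder = 97, 97 ✓
SKU=654: 5 rows → Reorder = 99, 99, 99, 99, 99 ✓
SKU=660: 5 rows → Reorder = 96, 96, 96, 96, 96 ✓
SKU=653: 1 row → Reorder = 98 ✓
Every SKU value is associated with a single Reorder value, so SKU → Reorder holds.

Yes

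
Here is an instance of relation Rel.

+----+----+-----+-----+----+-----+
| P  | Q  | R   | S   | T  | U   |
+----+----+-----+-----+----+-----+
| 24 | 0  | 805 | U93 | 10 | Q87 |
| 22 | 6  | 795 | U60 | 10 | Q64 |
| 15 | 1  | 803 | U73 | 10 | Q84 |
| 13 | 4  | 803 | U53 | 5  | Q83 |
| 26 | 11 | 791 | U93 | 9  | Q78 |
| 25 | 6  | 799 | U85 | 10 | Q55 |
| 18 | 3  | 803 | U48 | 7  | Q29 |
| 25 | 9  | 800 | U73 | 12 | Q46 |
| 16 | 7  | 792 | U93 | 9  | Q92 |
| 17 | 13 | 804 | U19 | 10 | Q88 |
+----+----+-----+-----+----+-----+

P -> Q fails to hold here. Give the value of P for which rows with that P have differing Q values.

25

P=24: 1 row → Q = 0 ✓
P=22: 1 row → Q = 6 ✓
P=15: 1 row → Q = 1 ✓
P=13: 1 row → Q = 4 ✓
P=26: 1 row → Q = 11 ✓
P=25: 2 rows → Q takes values {6, 9} — violation
P=18: 1 row → Q = 3 ✓
P=16: 1 row → Q = 7 ✓
P=17: 1 row → Q = 13 ✓
The only P value with inconsistent Q is P=25.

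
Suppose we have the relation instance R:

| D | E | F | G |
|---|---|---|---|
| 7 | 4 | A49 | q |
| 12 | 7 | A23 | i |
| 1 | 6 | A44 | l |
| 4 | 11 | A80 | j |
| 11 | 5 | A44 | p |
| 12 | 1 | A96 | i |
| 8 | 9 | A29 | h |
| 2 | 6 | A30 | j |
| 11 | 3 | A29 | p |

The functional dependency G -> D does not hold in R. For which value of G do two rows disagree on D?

G=q: 1 row → D = 7 ✓
G=i: 2 rows → D = 12, 12 ✓
G=l: 1 row → D = 1 ✓
G=j: 2 rows → D takes values {4, 2} — violation
G=p: 2 rows → D = 11, 11 ✓
G=h: 1 row → D = 8 ✓
The only G value with inconsistent D is G=j.

j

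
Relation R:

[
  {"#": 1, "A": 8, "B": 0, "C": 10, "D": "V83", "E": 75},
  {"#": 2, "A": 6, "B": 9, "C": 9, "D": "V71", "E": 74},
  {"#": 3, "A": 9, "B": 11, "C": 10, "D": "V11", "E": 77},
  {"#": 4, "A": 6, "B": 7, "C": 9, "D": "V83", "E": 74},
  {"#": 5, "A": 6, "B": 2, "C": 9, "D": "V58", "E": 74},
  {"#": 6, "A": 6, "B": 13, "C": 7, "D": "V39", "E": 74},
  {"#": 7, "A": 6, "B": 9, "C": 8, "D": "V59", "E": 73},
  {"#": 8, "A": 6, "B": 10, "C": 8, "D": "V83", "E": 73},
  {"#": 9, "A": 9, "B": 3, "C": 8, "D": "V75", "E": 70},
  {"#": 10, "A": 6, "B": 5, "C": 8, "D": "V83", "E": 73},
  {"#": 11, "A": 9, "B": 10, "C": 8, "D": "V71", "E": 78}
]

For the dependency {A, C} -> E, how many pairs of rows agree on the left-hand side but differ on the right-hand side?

1

(A=6, C=9): all 3 rows agree on E — 0 pairs.
(A=6, C=8): all 3 rows agree on E — 0 pairs.
(A=9, C=8): violating pairs (9,11) — 1 pair.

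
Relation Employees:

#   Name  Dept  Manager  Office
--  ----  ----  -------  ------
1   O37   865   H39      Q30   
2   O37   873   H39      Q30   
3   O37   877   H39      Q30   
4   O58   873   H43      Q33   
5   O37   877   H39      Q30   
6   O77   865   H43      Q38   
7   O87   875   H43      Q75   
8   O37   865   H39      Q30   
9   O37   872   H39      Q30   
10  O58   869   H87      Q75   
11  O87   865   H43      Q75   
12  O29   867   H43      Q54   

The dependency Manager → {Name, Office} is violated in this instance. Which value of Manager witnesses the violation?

H43

Manager=H39: rows 1, 2, 3, 5, 8, 9 → {Name,Office} = (O37, Q30), (O37, Q30), (O37, Q30), (O37, Q30), (O37, Q30), (O37, Q30) ✓
Manager=H43: rows 4, 6, 7, 11, 12 → {Name,Office} takes values {(O58, Q33), (O77, Q38), (O87, Q75), (O29, Q54)} — violation
Manager=H87: row 10 → {Name,Office} = (O58, Q75) ✓
The only Manager value with inconsistent RHS is Manager=H43.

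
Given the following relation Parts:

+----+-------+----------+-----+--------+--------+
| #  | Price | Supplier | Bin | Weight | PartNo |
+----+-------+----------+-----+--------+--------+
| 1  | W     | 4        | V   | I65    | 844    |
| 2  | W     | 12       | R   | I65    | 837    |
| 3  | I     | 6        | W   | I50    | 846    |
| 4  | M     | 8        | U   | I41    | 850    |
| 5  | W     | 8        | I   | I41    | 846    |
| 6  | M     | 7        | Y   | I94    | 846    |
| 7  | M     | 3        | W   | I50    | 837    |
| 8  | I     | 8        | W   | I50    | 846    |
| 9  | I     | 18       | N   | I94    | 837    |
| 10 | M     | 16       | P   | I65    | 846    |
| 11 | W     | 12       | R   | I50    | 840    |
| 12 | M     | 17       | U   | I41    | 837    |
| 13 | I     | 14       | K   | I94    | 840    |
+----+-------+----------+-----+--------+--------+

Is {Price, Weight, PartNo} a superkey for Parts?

No

Rows 3 and 8 have the same {Price, Weight, PartNo} value (Price=I, Weight=I50, PartNo=846) but are distinct tuples, so {Price, Weight, PartNo} does not determine every attribute — not a superkey.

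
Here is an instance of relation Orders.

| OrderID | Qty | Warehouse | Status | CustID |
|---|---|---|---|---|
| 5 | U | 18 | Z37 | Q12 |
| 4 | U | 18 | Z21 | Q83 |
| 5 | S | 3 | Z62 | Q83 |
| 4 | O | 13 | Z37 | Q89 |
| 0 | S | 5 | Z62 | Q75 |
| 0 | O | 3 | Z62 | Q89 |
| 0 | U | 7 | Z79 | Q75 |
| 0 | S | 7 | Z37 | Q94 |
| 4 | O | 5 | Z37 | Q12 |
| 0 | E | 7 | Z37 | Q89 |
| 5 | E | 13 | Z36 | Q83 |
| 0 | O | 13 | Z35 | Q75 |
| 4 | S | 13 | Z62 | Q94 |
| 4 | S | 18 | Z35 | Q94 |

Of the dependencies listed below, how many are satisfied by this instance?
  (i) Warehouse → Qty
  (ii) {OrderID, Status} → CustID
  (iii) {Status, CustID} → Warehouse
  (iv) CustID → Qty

(i) Warehouse → Qty: Warehouse=18: 3 rows → Qty takes values {U, S} — violation; Warehouse=3: 2 rows → Qty takes values {S, O} — violation; Warehouse=13: 4 rows → Qty takes values {O, E, S} — violation; Warehouse=5: 2 rows → Qty takes values {S, O} — violation; Warehouse=7: 3 rows → Qty takes values {U, S, E} — violation — fails.
(ii) {OrderID, Status} → CustID: (OrderID=4, Status=Z37): 2 rows → CustID takes values {Q89, Q12} — violation; (OrderID=0, Status=Z62): 2 rows → CustID takes values {Q75, Q89} — violation; (OrderID=0, Status=Z37): 2 rows → CustID takes values {Q94, Q89} — violation — fails.
(iii) {Status, CustID} → Warehouse: (Status=Z37, CustID=Q12): 2 rows → Warehouse takes values {18, 5} — violation; (Status=Z37, CustID=Q89): 2 rows → Warehouse takes values {13, 7} — violation — fails.
(iv) CustID → Qty: CustID=Q12: 2 rows → Qty takes values {U, O} — violation; CustID=Q83: 3 rows → Qty takes values {U, S, E} — violation; CustID=Q89: 3 rows → Qty takes values {O, E} — violation; CustID=Q75: 3 rows → Qty takes values {S, U, O} — violation — fails.
None of the 4 dependencies hold.

0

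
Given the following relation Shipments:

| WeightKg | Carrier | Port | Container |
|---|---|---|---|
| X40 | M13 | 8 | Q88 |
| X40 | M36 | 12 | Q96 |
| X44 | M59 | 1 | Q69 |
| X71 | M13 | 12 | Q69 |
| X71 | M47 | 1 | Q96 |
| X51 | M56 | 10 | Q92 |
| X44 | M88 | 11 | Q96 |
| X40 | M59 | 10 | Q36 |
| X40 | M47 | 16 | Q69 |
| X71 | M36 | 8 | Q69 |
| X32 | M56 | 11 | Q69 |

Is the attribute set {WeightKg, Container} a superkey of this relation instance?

No

Two distinct rows share (WeightKg=X71, Container=Q69), so {WeightKg, Container} does not determine every attribute — not a superkey.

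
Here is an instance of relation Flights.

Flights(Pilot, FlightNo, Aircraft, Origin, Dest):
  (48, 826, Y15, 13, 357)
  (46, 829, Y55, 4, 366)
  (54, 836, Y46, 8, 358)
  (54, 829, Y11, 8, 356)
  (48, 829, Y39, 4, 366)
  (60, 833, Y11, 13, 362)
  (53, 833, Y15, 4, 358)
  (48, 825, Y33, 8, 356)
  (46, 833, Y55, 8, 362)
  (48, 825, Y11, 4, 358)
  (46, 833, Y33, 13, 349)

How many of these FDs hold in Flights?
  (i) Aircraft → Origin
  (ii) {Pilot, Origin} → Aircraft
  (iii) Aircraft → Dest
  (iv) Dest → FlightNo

0

(i) Aircraft → Origin: Aircraft=Y15: 2 rows → Origin takes values {13, 4} — violation; Aircraft=Y55: 2 rows → Origin takes values {4, 8} — violation; Aircraft=Y11: 3 rows → Origin takes values {8, 13, 4} — violation; Aircraft=Y33: 2 rows → Origin takes values {8, 13} — violation — fails.
(ii) {Pilot, Origin} → Aircraft: (Pilot=54, Origin=8): 2 rows → Aircraft takes values {Y46, Y11} — violation; (Pilot=48, Origin=4): 2 rows → Aircraft takes values {Y39, Y11} — violation — fails.
(iii) Aircraft → Dest: Aircraft=Y15: 2 rows → Dest takes values {357, 358} — violation; Aircraft=Y55: 2 rows → Dest takes values {366, 362} — violation; Aircraft=Y11: 3 rows → Dest takes values {356, 362, 358} — violation; Aircraft=Y33: 2 rows → Dest takes values {356, 349} — violation — fails.
(iv) Dest → FlightNo: Dest=358: 3 rows → FlightNo takes values {836, 833, 825} — violation; Dest=356: 2 rows → FlightNo takes values {829, 825} — violation — fails.
None of the 4 dependencies hold.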